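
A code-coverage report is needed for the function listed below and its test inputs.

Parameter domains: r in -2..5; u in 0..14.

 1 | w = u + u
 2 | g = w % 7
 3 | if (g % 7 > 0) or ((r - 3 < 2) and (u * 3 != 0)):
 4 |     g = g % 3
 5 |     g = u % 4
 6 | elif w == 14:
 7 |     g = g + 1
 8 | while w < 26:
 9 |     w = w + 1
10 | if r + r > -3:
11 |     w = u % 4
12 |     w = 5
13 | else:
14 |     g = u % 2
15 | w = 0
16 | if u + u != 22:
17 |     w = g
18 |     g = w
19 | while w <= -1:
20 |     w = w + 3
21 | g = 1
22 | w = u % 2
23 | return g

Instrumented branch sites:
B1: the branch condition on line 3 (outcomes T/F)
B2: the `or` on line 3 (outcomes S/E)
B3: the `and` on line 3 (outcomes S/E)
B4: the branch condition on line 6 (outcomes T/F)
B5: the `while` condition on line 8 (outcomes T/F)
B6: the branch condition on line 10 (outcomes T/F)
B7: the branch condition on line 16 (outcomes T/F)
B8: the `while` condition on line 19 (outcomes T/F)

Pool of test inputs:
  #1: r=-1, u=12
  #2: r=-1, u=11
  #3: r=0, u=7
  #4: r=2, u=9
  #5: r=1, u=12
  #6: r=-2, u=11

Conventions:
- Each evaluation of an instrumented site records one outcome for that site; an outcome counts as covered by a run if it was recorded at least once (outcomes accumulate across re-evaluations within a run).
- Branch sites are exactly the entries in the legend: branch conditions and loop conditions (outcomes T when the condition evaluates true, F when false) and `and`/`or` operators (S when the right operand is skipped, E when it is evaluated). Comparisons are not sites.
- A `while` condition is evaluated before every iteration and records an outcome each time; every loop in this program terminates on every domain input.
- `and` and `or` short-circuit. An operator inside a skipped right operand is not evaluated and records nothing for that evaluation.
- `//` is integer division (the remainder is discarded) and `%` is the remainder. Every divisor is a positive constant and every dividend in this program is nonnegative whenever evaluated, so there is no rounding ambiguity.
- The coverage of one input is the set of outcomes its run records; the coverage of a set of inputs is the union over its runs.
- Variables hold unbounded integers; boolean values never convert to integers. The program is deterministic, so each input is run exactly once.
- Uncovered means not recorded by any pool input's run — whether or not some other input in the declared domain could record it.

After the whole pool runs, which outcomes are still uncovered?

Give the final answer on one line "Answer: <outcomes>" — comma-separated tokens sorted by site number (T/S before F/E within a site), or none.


input #1 (r=-1, u=12): events B2->S, B1->T, B5->T, B5->T, B5->F, B6->T, B7->T, B8->F; covers B1=T, B2=S, B5=T, B5=F, B6=T, B7=T, B8=F
input #2 (r=-1, u=11): events B2->S, B1->T, B5->T, B5->T, B5->T, B5->T, B5->F, B6->T, B7->F, B8->F; covers B1=T, B2=S, B5=T, B5=F, B6=T, B7=F, B8=F
input #3 (r=0, u=7): events B2->E, B3->E, B1->T, B5->T, B5->T, B5->T, B5->T, B5->T, B5->T, B5->T, B5->T, B5->T, B5->T, B5->T, ...; covers B1=T, B2=E, B3=E, B5=T, B5=F, B6=T, B7=T, B8=F
input #4 (r=2, u=9): events B2->S, B1->T, B5->T, B5->T, B5->T, B5->T, B5->T, B5->T, B5->T, B5->T, B5->F, B6->T, B7->T, B8->F; covers B1=T, B2=S, B5=T, B5=F, B6=T, B7=T, B8=F
input #5 (r=1, u=12): events B2->S, B1->T, B5->T, B5->T, B5->F, B6->T, B7->T, B8->F; covers B1=T, B2=S, B5=T, B5=F, B6=T, B7=T, B8=F
input #6 (r=-2, u=11): events B2->S, B1->T, B5->T, B5->T, B5->T, B5->T, B5->F, B6->F, B7->F, B8->F; covers B1=T, B2=S, B5=T, B5=F, B6=F, B7=F, B8=F
union over the pool: B1=T, B2=S, B2=E, B3=E, B5=T, B5=F, B6=T, B6=F, B7=T, B7=F, B8=F
uncovered (5 of 16): B1=F, B3=S, B4=T, B4=F, B8=T
Answer: B1=F, B3=S, B4=T, B4=F, B8=T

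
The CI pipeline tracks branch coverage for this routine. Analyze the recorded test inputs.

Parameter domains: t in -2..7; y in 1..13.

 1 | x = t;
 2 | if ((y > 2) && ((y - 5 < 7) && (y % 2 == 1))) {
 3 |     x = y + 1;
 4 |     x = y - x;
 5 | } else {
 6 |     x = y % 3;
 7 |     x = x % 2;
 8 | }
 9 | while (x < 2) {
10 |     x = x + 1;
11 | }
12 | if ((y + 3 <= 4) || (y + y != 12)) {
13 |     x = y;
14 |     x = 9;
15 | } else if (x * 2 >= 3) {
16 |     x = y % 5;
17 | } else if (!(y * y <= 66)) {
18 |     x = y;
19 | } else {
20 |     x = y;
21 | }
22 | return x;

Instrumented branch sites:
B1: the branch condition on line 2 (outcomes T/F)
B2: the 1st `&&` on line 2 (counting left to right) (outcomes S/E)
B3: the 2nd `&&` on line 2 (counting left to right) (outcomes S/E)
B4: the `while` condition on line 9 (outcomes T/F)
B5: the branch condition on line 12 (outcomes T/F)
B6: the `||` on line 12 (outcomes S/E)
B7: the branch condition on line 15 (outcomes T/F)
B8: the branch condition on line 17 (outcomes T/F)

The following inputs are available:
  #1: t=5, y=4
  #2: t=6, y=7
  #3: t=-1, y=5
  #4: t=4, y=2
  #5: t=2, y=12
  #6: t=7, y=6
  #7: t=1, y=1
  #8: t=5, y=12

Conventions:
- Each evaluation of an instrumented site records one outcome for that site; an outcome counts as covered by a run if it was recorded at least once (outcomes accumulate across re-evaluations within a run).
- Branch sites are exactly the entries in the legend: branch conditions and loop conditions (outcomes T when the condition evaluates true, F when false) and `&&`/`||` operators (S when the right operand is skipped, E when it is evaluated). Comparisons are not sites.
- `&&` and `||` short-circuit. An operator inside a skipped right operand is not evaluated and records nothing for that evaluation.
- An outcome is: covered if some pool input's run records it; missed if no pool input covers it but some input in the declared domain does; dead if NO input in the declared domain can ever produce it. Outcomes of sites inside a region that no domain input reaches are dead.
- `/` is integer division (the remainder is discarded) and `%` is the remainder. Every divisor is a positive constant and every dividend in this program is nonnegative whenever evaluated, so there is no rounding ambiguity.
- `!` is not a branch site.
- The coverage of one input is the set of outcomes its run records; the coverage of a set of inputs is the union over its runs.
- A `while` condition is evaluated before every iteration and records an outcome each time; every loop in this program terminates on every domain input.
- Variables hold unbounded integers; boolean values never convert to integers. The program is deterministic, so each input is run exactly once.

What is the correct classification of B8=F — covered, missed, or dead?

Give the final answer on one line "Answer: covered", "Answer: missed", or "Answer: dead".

no pool input records B8=F
checking all 130 inputs in the declared domain: B8=F is never recorded -> dead

Answer: dead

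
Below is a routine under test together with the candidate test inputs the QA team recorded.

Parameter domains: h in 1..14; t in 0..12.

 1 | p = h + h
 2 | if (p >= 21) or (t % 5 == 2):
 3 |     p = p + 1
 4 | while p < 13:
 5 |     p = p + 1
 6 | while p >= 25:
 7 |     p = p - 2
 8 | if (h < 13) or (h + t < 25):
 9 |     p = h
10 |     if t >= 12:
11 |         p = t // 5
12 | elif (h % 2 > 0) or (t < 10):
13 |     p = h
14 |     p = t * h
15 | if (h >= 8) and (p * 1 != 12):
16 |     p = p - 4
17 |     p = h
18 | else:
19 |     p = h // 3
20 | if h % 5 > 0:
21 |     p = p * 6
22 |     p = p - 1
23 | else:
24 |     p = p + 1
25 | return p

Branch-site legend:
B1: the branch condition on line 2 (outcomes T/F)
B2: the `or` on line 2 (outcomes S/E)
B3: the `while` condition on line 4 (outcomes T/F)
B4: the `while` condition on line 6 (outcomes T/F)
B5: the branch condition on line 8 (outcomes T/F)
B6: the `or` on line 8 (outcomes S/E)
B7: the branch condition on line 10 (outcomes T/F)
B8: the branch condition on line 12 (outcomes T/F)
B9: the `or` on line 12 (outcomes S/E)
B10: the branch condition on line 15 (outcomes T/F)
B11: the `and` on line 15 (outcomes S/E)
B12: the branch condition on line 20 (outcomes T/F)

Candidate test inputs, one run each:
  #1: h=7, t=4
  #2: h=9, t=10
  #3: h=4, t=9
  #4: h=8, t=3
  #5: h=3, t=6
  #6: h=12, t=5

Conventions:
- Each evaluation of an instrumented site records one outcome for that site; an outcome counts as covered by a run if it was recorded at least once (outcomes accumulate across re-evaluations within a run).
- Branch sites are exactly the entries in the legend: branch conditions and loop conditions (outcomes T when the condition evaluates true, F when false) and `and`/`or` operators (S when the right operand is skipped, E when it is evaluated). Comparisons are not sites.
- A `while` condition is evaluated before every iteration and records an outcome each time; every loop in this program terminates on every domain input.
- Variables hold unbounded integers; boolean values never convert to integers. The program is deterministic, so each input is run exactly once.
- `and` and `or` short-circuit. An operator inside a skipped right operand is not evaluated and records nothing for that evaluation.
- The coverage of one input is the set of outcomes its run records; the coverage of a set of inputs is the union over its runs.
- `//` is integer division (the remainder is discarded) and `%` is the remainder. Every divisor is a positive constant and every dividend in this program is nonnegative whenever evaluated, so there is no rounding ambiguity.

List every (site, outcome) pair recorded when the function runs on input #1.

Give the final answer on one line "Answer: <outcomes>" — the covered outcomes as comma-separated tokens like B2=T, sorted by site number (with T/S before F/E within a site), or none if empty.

Running input #1 (h=7, t=4), event by event:
  B2->E, B1->F, B3->F, B4->F, B6->S, B5->T, B7->F, B11->S, B10->F, B12->T
deduplicating events, the covered set is: B1=F, B2=E, B3=F, B4=F, B5=T, B6=S, B7=F, B10=F, B11=S, B12=T

Answer: B1=F, B2=E, B3=F, B4=F, B5=T, B6=S, B7=F, B10=F, B11=S, B12=T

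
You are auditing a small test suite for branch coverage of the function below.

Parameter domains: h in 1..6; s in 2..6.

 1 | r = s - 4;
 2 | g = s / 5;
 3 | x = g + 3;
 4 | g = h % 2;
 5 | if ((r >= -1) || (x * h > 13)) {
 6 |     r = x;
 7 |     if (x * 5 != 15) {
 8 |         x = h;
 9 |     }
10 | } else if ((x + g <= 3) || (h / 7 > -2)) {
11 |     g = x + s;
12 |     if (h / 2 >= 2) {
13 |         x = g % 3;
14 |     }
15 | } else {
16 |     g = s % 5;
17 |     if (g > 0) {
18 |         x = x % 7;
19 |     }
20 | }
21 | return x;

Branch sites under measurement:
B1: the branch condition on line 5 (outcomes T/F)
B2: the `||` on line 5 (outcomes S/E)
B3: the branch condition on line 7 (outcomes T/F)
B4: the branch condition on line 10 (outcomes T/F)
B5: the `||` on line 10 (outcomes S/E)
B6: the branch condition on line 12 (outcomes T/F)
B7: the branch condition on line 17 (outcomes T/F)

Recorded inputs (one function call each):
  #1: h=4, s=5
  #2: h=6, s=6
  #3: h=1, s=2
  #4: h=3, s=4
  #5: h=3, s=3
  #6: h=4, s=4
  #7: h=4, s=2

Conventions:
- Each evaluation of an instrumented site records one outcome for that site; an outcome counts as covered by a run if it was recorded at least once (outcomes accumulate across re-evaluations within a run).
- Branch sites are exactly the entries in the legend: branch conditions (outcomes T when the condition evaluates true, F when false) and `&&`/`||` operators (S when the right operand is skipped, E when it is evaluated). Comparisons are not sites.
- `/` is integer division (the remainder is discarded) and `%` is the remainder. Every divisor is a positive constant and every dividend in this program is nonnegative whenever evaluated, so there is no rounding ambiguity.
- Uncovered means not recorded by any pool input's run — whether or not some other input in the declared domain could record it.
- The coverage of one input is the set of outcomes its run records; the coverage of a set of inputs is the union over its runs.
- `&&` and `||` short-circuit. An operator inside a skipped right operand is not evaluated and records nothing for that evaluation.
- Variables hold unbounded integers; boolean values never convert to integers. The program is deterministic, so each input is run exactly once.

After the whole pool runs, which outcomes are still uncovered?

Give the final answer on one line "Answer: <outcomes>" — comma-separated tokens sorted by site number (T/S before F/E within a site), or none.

#1 (h=4, s=5) -> B2->S, B1->T, B3->T; covered: B1=T, B2=S, B3=T
#2 (h=6, s=6) -> B2->S, B1->T, B3->T; covered: B1=T, B2=S, B3=T
#3 (h=1, s=2) -> B2->E, B1->F, B5->E, B4->T, B6->F; covered: B1=F, B2=E, B4=T, B5=E, B6=F
#4 (h=3, s=4) -> B2->S, B1->T, B3->F; covered: B1=T, B2=S, B3=F
#5 (h=3, s=3) -> B2->S, B1->T, B3->F; covered: B1=T, B2=S, B3=F
#6 (h=4, s=4) -> B2->S, B1->T, B3->F; covered: B1=T, B2=S, B3=F
#7 (h=4, s=2) -> B2->E, B1->F, B5->S, B4->T, B6->T; covered: B1=F, B2=E, B4=T, B5=S, B6=T
union over the pool: B1=T, B1=F, B2=S, B2=E, B3=T, B3=F, B4=T, B5=S, B5=E, B6=T, B6=F
uncovered (3 of 14): B4=F, B7=T, B7=F

Answer: B4=F, B7=T, B7=F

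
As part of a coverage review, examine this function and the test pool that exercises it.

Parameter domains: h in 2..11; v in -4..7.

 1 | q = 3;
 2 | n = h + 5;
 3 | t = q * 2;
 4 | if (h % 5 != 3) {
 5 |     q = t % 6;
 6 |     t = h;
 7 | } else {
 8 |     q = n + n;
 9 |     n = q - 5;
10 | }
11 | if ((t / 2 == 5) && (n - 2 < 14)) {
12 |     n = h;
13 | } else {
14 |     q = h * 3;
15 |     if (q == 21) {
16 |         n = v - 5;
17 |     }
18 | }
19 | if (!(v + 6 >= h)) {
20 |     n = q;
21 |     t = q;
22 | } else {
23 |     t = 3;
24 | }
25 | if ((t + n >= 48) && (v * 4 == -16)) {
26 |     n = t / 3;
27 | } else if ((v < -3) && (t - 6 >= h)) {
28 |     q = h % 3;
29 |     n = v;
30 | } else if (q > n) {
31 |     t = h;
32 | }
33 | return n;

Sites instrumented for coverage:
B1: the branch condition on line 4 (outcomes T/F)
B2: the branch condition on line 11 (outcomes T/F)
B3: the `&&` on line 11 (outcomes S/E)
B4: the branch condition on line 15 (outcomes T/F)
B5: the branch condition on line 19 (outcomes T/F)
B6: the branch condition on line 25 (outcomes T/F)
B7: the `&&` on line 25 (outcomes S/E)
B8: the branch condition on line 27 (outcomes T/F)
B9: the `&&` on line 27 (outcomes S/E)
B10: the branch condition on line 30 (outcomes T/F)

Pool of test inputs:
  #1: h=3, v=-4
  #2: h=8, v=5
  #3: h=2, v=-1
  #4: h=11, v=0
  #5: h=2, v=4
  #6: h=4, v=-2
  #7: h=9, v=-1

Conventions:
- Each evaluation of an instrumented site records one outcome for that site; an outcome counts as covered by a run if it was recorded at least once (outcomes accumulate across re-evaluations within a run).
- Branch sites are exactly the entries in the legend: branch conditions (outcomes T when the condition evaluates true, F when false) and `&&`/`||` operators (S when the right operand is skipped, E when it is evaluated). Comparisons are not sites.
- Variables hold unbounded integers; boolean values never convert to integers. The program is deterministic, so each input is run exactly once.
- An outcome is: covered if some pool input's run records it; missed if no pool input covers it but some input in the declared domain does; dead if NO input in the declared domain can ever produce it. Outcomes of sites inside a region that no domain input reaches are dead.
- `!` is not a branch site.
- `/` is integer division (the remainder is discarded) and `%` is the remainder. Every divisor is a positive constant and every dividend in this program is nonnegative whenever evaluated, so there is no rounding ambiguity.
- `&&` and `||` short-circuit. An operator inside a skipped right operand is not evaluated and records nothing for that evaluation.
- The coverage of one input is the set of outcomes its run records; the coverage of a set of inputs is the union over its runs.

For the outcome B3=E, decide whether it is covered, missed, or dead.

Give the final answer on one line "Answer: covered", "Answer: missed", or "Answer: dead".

B3=E is recorded by pool input(s) 4 -> covered

Answer: covered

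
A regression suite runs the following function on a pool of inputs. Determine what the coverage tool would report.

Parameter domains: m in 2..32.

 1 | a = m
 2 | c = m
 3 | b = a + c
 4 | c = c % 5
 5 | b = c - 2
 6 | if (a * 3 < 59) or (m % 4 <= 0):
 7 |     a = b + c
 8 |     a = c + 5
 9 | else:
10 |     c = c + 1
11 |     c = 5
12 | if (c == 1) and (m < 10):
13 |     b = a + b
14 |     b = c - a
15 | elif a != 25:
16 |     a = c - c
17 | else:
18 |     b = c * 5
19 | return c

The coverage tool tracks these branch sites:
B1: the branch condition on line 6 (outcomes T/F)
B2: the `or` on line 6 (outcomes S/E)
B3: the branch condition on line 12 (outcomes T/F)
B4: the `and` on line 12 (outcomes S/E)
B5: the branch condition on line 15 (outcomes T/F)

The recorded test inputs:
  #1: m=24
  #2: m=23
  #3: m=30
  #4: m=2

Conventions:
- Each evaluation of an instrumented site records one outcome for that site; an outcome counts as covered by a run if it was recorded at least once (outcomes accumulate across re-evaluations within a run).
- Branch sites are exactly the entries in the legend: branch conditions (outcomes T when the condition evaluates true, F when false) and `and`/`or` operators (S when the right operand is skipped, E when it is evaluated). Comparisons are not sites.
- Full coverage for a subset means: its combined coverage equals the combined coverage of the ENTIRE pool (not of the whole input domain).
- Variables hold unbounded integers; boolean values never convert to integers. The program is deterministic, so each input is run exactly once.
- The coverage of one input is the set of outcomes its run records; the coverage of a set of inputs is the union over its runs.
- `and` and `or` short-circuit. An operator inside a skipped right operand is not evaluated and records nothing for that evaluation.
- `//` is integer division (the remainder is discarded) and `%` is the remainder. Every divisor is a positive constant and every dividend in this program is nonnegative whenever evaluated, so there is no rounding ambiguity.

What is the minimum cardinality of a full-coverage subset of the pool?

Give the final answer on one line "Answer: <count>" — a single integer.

#1 (m=24) -> B2->E, B1->T, B4->S, B3->F, B5->T; covered: B1=T, B2=E, B3=F, B4=S, B5=T
#2 (m=23) -> B2->E, B1->F, B4->S, B3->F, B5->T; covered: B1=F, B2=E, B3=F, B4=S, B5=T
#3 (m=30) -> B2->E, B1->F, B4->S, B3->F, B5->T; covered: B1=F, B2=E, B3=F, B4=S, B5=T
#4 (m=2) -> B2->S, B1->T, B4->S, B3->F, B5->T; covered: B1=T, B2=S, B3=F, B4=S, B5=T
pool-wide coverage (7 outcomes): B1=T, B1=F, B2=S, B2=E, B3=F, B4=S, B5=T
every size-1 subset falls short of the 7 outcomes (best: 5/7)
the canonical winner is {2, 4}: size 2, full 7-outcome coverage, earliest index list among size-2 covers

Answer: 2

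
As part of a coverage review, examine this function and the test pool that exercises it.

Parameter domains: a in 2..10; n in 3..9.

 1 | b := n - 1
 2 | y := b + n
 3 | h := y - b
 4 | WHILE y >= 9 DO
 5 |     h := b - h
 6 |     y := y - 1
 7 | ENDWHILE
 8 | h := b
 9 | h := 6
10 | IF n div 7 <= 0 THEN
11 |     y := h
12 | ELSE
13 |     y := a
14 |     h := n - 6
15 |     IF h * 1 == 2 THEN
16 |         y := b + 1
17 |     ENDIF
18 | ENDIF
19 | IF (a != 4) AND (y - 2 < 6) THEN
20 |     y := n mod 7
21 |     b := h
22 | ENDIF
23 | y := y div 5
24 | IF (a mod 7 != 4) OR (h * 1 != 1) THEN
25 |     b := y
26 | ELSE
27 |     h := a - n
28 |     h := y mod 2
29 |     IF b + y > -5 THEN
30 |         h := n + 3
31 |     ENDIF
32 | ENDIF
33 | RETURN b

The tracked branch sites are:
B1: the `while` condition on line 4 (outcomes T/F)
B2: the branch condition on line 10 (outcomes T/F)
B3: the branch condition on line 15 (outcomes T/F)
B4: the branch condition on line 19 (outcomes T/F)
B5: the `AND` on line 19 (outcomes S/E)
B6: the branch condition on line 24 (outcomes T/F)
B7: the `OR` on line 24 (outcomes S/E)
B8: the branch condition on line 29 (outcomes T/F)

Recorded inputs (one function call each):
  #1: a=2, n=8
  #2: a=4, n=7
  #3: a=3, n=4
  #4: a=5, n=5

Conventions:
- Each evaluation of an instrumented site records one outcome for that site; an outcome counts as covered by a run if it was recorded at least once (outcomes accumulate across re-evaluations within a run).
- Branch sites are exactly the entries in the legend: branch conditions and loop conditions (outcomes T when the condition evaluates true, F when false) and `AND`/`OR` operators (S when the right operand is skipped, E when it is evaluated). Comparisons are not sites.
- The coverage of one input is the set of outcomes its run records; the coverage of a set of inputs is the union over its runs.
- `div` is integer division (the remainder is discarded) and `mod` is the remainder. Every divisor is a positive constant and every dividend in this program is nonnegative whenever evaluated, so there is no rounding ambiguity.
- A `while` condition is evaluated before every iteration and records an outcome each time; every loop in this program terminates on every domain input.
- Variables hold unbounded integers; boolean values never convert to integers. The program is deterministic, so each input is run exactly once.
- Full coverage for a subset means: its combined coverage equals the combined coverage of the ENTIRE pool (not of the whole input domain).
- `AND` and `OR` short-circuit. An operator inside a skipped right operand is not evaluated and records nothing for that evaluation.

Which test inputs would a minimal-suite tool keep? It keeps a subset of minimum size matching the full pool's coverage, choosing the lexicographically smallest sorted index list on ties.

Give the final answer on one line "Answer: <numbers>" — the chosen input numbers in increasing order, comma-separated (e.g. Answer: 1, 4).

test 1 (a=2, n=8) fires B1->T, B1->T, B1->T, B1->T, B1->T, B1->T, B1->T, B1->F, B2->F, B3->T, B5->E, B4->F, B7->S, B6->T; hits B1=T, B1=F, B2=F, B3=T, B4=F, B5=E, B6=T, B7=S
test 2 (a=4, n=7) fires B1->T, B1->T, B1->T, B1->T, B1->T, B1->F, B2->F, B3->F, B5->S, B4->F, B7->E, B6->F, B8->T; hits B1=T, B1=F, B2=F, B3=F, B4=F, B5=S, B6=F, B7=E, B8=T
test 3 (a=3, n=4) fires B1->F, B2->T, B5->E, B4->T, B7->S, B6->T; hits B1=F, B2=T, B4=T, B5=E, B6=T, B7=S
test 4 (a=5, n=5) fires B1->T, B1->F, B2->T, B5->E, B4->T, B7->S, B6->T; hits B1=T, B1=F, B2=T, B4=T, B5=E, B6=T, B7=S
together the pool reaches 15 outcomes: B1=T, B1=F, B2=T, B2=F, B3=T, B3=F, B4=T, B4=F, B5=S, B5=E, B6=T, B6=F, B7=S, B7=E, B8=T
every size-1 subset falls short of the 15 outcomes (best: 9/15)
every size-2 subset falls short of the 15 outcomes (best: 14/15)
size 3: inputs {1, 2, 3} cover all 15 outcomes, and no lexicographically smaller subset of this size does

Answer: 1, 2, 3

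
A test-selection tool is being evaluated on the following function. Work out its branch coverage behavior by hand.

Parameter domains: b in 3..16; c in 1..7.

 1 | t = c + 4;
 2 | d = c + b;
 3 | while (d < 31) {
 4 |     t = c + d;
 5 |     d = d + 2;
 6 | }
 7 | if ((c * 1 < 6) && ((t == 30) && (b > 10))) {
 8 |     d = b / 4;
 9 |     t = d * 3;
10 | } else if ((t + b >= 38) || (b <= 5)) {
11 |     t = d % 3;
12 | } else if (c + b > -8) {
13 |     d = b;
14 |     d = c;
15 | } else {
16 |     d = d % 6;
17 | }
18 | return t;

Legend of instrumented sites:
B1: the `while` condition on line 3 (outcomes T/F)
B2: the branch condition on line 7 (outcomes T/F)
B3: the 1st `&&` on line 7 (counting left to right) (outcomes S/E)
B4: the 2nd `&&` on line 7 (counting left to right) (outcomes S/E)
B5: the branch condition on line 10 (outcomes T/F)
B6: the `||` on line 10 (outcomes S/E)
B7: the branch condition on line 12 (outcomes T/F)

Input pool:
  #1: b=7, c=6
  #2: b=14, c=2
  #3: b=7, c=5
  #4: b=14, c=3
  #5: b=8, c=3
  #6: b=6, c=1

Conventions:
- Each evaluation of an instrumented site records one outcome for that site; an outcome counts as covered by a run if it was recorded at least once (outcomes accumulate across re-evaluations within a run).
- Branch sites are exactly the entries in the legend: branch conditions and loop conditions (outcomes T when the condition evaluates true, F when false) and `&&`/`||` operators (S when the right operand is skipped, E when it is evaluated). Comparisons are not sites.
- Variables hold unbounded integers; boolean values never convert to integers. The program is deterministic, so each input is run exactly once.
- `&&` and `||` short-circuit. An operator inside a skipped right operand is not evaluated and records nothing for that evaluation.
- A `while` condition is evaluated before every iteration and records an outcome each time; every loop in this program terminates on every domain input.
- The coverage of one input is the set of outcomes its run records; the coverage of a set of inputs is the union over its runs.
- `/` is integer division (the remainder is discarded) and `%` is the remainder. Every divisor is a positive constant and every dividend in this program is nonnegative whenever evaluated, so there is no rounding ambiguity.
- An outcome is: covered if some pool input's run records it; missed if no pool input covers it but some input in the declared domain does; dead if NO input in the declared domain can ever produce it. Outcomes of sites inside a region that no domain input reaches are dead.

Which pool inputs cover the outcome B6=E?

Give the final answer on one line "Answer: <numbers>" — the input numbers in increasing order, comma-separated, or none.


input #1 (b=7, c=6): misses B6=E
input #2 (b=14, c=2): misses B6=E
input #3 (b=7, c=5): misses B6=E
input #4 (b=14, c=3): misses B6=E
input #5 (b=8, c=3): misses B6=E
input #6 (b=6, c=1): covers B6=E
Answer: 6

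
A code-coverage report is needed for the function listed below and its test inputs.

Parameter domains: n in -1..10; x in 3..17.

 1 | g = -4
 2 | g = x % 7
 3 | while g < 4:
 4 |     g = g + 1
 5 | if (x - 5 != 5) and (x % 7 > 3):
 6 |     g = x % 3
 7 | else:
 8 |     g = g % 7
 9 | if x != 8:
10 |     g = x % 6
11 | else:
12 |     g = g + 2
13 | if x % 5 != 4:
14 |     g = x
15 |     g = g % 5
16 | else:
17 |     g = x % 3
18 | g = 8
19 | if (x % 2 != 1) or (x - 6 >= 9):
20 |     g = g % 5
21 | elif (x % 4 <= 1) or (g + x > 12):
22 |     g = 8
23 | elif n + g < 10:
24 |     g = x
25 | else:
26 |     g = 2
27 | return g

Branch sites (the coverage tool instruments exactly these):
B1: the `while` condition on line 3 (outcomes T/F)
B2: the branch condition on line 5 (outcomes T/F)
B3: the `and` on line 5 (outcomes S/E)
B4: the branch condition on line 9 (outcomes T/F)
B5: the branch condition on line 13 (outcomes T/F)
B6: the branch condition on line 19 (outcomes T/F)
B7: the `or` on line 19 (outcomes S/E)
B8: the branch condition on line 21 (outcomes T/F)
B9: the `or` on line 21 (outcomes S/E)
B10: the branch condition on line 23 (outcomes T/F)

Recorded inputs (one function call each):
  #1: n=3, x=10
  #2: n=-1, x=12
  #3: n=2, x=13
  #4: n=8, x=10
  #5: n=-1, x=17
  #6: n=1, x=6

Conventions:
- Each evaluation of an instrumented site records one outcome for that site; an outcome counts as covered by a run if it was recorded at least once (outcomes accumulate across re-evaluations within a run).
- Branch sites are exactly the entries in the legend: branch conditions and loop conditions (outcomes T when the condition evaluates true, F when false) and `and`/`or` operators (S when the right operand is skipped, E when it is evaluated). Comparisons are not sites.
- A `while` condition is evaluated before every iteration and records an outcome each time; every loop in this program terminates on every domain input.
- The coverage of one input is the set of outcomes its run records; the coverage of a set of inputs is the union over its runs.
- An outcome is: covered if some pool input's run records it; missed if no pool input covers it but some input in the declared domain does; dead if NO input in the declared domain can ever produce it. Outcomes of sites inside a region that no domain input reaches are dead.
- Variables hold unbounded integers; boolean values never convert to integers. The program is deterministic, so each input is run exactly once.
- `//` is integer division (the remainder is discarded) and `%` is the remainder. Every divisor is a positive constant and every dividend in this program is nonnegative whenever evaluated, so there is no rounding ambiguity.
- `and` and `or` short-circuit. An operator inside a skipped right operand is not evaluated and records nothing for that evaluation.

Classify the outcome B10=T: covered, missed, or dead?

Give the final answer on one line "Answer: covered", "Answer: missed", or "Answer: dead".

no pool input records B10=T
but domain input (n=-1, x=3) does record it -> reachable, so missed

Answer: missed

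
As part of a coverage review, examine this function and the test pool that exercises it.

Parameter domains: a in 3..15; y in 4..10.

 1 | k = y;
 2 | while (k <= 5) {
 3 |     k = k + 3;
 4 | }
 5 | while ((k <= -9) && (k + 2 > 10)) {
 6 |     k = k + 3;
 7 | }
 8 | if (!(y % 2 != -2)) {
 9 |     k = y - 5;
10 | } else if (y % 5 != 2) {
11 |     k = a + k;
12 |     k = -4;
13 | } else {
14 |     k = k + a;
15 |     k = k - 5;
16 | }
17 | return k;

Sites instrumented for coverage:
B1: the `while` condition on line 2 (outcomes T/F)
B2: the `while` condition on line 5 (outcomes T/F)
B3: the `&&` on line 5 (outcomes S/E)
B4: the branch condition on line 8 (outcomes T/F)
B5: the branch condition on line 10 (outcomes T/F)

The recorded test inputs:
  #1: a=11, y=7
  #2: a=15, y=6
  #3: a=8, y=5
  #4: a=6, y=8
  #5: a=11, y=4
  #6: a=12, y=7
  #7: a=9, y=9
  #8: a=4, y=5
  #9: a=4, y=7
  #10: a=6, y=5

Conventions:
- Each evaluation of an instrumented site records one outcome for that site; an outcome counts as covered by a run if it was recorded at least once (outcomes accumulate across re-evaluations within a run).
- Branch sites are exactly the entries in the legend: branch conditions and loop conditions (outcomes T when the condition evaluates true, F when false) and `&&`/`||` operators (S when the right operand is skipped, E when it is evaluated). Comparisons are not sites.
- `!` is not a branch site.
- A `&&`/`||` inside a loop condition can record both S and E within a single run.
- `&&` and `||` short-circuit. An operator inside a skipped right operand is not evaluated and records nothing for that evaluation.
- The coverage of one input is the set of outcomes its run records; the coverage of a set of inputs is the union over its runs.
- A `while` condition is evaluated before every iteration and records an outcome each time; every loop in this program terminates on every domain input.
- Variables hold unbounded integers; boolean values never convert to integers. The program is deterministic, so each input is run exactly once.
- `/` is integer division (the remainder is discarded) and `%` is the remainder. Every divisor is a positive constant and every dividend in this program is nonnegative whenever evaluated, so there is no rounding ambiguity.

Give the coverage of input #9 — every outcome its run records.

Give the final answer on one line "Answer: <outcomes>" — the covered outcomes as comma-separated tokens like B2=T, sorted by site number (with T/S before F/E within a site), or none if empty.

Running input #9 (a=4, y=7), event by event:
  B1->F, B3->S, B2->F, B4->F, B5->F
collecting distinct outcomes: B1=F, B2=F, B3=S, B4=F, B5=F

Answer: B1=F, B2=F, B3=S, B4=F, B5=F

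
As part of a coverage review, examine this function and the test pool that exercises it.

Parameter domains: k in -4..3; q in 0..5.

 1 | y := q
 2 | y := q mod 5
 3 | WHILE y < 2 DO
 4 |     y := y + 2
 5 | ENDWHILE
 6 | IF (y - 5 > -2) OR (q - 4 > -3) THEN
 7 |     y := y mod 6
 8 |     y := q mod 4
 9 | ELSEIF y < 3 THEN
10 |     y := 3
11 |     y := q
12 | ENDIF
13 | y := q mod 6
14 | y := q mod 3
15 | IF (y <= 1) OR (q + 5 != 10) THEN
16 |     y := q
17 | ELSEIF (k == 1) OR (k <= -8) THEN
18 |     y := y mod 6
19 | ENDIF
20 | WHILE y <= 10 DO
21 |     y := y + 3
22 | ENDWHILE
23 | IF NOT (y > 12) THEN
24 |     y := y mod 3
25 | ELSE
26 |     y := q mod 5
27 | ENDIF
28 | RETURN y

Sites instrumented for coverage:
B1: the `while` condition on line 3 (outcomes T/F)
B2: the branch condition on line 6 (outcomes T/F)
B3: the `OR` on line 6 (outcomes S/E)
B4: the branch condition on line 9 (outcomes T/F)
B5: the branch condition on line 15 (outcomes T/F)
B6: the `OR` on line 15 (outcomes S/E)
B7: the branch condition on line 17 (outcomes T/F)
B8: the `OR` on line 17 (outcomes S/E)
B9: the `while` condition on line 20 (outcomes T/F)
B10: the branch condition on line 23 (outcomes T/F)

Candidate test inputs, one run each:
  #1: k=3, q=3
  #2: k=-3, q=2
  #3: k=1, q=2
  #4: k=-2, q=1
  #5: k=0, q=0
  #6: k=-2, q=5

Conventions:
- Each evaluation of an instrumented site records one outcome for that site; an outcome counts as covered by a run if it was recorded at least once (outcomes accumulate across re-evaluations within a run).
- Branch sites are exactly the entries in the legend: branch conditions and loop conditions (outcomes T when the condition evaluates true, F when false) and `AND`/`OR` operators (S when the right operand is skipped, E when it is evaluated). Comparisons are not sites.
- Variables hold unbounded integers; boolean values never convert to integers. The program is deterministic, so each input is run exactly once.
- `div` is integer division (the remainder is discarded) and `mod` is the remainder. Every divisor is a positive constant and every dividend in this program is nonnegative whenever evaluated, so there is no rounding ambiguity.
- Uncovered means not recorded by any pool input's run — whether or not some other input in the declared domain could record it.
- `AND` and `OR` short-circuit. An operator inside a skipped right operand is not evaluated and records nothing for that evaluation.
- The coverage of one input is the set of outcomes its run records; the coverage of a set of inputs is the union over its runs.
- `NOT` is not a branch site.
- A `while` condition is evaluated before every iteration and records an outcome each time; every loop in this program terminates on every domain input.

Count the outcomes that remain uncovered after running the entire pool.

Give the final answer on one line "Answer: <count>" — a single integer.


test 1 (k=3, q=3) fires B1->F, B3->E, B2->T, B6->S, B5->T, B9->T, B9->T, B9->T, B9->F, B10->T; hits B1=F, B2=T, B3=E, B5=T, B6=S, B9=T, B9=F, B10=T
test 2 (k=-3, q=2) fires B1->F, B3->E, B2->T, B6->E, B5->T, B9->T, B9->T, B9->T, B9->F, B10->T; hits B1=F, B2=T, B3=E, B5=T, B6=E, B9=T, B9=F, B10=T
test 3 (k=1, q=2) fires B1->F, B3->E, B2->T, B6->E, B5->T, B9->T, B9->T, B9->T, B9->F, B10->T; hits B1=F, B2=T, B3=E, B5=T, B6=E, B9=T, B9=F, B10=T
test 4 (k=-2, q=1) fires B1->T, B1->F, B3->E, B2->F, B4->F, B6->S, B5->T, B9->T, B9->T, B9->T, B9->T, B9->F, B10->F; hits B1=T, B1=F, B2=F, B3=E, B4=F, B5=T, B6=S, B9=T, B9=F, B10=F
test 5 (k=0, q=0) fires B1->T, B1->F, B3->E, B2->F, B4->T, B6->S, B5->T, B9->T, B9->T, B9->T, B9->T, B9->F, B10->T; hits B1=T, B1=F, B2=F, B3=E, B4=T, B5=T, B6=S, B9=T, B9=F, B10=T
test 6 (k=-2, q=5) fires B1->T, B1->F, B3->E, B2->T, B6->E, B5->F, B8->E, B7->F, B9->T, B9->T, B9->T, B9->F, B10->T; hits B1=T, B1=F, B2=T, B3=E, B5=F, B6=E, B7=F, B8=E, B9=T, B9=F, B10=T
union over the pool: B1=T, B1=F, B2=T, B2=F, B3=E, B4=T, B4=F, B5=T, B5=F, B6=S, B6=E, B7=F, B8=E, B9=T, B9=F, B10=T, B10=F
uncovered (3 of 20): B3=S, B7=T, B8=S
Answer: 3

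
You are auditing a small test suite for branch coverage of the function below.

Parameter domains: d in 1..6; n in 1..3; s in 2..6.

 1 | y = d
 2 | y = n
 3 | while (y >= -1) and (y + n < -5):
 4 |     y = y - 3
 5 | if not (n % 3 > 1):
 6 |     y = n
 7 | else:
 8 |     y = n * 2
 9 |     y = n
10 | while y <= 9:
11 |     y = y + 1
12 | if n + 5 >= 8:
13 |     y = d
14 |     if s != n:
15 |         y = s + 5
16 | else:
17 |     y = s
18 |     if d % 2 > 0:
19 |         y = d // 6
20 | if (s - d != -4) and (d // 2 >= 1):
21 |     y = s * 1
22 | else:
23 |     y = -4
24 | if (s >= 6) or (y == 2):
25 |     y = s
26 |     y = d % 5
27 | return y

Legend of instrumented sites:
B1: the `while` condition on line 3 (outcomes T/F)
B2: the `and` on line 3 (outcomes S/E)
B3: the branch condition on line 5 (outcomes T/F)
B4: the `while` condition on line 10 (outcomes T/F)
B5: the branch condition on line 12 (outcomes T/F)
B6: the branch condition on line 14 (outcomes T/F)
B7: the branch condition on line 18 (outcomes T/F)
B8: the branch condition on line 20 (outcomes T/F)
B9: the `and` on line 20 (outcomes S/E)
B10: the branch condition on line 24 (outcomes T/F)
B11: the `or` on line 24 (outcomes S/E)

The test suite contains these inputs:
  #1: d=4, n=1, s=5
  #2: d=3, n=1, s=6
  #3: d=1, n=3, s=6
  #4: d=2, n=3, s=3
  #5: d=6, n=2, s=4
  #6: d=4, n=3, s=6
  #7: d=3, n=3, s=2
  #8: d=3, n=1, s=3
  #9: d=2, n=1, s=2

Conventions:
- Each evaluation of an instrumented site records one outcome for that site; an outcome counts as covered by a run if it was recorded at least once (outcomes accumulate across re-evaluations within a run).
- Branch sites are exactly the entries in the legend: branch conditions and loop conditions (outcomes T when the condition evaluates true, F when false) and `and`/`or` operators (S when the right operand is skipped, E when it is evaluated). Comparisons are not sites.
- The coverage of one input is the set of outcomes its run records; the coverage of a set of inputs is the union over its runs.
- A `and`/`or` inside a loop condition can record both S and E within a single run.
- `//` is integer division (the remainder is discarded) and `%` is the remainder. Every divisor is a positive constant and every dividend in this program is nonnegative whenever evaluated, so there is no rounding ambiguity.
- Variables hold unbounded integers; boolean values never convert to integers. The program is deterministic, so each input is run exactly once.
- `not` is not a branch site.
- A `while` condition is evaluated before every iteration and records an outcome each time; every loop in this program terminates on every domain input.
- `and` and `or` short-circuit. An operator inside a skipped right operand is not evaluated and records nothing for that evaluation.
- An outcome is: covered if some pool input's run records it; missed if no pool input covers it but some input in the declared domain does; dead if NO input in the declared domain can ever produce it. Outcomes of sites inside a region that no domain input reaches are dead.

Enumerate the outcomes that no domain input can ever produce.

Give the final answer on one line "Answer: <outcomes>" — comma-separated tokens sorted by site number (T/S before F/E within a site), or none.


sweeping the full domain (90 inputs) for each outcome:
  B1=T: no domain input ever produces it -> dead
  B2=S: no domain input ever produces it -> dead
  reachable outcomes have witnesses, e.g. B1=F (e.g. d=1, n=1, s=2), B2=E (e.g. d=1, n=1, s=2), B3=T (e.g. d=1, n=1, s=2), B3=F (e.g. d=1, n=2, s=2)
Answer: B1=T, B2=S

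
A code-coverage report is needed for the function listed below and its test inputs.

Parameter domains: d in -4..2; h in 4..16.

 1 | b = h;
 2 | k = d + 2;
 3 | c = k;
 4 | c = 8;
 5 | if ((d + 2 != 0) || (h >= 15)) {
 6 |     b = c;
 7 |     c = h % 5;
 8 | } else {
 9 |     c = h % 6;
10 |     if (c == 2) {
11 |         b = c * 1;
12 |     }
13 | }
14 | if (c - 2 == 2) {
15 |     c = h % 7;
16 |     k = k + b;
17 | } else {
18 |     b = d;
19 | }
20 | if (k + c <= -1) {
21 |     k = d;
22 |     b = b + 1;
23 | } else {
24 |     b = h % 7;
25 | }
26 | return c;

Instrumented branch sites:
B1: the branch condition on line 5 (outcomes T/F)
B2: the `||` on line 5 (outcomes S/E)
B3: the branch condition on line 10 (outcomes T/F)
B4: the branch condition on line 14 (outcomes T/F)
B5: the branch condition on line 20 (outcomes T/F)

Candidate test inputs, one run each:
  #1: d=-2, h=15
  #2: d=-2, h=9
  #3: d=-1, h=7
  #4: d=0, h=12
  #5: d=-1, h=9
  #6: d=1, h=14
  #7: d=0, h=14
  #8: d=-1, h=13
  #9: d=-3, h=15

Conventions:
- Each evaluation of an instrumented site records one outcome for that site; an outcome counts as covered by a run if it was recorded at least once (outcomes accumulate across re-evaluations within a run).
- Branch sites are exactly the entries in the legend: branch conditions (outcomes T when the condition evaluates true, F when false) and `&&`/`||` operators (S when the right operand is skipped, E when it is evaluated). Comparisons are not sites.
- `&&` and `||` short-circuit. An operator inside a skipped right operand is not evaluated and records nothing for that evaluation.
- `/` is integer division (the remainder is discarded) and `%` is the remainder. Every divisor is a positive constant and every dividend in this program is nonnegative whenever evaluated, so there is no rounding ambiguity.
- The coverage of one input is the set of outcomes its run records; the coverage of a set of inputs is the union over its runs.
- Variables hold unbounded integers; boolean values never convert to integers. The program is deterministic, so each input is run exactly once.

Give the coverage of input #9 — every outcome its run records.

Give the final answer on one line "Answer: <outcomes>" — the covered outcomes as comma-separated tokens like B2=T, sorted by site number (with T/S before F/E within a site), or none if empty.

Simulating input #9 (d=-3, h=15) step by step:
  B2->S, B1->T, B4->F, B5->T
as a set, this run covers: B1=T, B2=S, B4=F, B5=T

Answer: B1=T, B2=S, B4=F, B5=T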